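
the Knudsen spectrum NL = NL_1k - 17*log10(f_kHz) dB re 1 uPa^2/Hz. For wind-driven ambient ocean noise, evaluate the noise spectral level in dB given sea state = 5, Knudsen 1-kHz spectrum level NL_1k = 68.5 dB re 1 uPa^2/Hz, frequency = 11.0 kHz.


NL = NL_1k - 17*log10(f_kHz) = 68.5 - 17*log10(11.0) = 68.5 - (17.7) = 50.8

50.8 dB


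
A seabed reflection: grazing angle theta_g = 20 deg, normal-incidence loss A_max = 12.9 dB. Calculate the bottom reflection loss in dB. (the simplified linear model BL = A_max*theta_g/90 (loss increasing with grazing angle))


BL = A_max * theta_g / 90 = 12.9 * 20 / 90 = 2.87

2.87 dB


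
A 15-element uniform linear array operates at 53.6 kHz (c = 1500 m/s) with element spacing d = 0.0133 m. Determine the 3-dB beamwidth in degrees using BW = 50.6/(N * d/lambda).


Step 1: lambda = 1500/53600 = 0.02799 m
Step 2: d/lambda = 0.0133/0.02799 = 0.4752
Step 3: BW = 50.6/(N * d/lambda) = 50.6/(15 * 0.4752) = 7.1

7.1 deg


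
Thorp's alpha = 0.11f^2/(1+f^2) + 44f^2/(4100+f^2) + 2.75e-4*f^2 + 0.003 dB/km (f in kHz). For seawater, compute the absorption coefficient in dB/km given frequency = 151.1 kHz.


43.693 dB/km


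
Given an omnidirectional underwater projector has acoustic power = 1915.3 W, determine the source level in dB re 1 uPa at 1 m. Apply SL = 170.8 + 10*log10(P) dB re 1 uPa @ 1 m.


SL = 170.8 + 10*log10(1915.3) = 170.8 + 32.82 = 203.62

203.62 dB


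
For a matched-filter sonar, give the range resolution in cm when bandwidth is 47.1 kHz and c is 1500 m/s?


dR = c/(2*BW) = 1500 / (2 * 47.1e3) = 0.0159 m = 1.59 cm

1.59 cm


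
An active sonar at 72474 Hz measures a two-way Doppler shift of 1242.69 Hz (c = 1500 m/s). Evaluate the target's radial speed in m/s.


From fd = 2*f*v/c, v = c*fd/(2*f) = 1500 * 1242.69 / (2*72474) = 12.86

12.86 m/s


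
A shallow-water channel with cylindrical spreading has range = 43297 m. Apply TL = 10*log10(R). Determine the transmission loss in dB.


TL = 10*log10(43297) = 46.36

46.36 dB


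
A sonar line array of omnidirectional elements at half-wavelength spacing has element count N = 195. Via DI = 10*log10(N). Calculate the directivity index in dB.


22.9 dB


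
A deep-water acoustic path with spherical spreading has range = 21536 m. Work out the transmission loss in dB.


TL = 20*log10(21536) = 86.66

86.66 dB


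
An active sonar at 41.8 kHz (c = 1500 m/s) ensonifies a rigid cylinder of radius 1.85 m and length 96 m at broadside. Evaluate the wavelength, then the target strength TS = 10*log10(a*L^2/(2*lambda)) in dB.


Step 1: lambda = c/f = 1500/41800 = 0.03589 m
Step 2: TS = 10*log10(a*L^2/(2*lambda)) = 10*log10(1.85*96^2/(2*0.03589)) = 53.76

53.76 dB


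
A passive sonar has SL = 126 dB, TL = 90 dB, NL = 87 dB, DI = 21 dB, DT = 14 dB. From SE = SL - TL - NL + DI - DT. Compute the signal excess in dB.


SE = SL - TL - NL + DI - DT = 126 - 90 - 87 + 21 - 14 = -44

-44 dB


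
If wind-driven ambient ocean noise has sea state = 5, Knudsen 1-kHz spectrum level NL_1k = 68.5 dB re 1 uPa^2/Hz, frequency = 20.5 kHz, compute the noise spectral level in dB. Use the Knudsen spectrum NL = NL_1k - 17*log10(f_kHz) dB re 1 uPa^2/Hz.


NL = NL_1k - 17*log10(f_kHz) = 68.5 - 17*log10(20.5) = 68.5 - (22.3) = 46.2

46.2 dB


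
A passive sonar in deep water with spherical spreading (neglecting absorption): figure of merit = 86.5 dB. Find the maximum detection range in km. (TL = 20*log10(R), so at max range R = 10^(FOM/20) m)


At max range FOM = TL, so 20*log10(R) = 86.5
R = 10^(86.5/20) = 21134.89 m = 21.13 km

21.13 km


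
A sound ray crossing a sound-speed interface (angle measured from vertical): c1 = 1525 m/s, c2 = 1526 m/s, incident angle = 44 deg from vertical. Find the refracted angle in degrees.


sin(theta2) = (c2/c1)*sin(theta1) = (1526/1525)*sin(44 deg) = 0.69511
theta2 = arcsin(0.69511) = 44.04

44.04 deg


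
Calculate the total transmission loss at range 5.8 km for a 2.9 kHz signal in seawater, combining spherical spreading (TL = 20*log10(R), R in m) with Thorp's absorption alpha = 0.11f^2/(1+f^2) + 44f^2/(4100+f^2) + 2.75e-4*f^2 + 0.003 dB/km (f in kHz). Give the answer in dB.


76.39 dB


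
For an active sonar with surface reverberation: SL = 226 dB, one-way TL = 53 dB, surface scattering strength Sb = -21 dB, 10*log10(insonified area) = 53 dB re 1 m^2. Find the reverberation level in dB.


RL = SL - 2*TL + Sb + 10*log10(A) = 226 - 2*53 + (-21) + 53 = 152

152 dB


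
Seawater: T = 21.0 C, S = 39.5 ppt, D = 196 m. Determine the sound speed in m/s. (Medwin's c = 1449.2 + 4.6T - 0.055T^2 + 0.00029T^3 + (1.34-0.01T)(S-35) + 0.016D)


1532.45 m/s


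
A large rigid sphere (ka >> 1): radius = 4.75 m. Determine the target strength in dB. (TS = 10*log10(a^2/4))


7.51 dB


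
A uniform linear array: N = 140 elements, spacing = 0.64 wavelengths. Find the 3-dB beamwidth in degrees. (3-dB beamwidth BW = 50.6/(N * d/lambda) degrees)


0.56 deg


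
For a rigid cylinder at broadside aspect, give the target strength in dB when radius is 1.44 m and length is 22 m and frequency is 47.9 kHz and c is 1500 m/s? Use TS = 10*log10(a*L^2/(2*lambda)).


lambda = 1500/47900 = 0.03132 m
TS = 10*log10(1.44*22^2/(2*0.03132)) = 40.46

40.46 dB


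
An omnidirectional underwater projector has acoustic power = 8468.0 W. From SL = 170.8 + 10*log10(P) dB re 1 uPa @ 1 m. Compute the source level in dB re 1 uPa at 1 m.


SL = 170.8 + 10*log10(8468.0) = 170.8 + 39.28 = 210.08

210.08 dB


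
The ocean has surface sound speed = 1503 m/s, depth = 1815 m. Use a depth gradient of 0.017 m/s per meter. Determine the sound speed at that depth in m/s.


1533.855 m/s


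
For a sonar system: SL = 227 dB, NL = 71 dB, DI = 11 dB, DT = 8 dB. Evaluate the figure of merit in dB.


FOM = SL - NL + DI - DT = 227 - 71 + 11 - 8 = 159

159 dB


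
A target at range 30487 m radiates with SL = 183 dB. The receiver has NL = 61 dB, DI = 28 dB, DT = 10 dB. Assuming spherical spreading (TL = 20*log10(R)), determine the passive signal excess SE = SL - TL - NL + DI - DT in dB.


Step 1: TL = 20*log10(30487) = 89.68 dB
Step 2: SE = 183 - 89.68 - 61 + 28 - 10 = 50.32

50.32 dB


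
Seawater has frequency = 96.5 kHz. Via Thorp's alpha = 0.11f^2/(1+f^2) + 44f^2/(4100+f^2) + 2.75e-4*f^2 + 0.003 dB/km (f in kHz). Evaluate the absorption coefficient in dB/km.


33.223 dB/km


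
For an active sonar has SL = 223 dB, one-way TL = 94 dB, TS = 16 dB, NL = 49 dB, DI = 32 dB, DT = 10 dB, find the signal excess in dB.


SE = SL - 2*TL + TS - NL + DI - DT = 223 - 2*94 + (16) - 49 + 32 - 10 = 24

24 dB


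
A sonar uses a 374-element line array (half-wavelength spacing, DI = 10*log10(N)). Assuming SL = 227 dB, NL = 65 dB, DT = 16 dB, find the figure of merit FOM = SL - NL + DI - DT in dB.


Step 1: DI = 10*log10(374) = 25.73 dB
Step 2: FOM = SL - NL + DI - DT = 227 - 65 + 25.73 - 16 = 171.73

171.73 dB


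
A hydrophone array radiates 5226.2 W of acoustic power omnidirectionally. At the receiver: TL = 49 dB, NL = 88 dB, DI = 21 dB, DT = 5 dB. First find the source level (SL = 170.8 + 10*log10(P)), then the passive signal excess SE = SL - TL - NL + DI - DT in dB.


Step 1: SL = 170.8 + 10*log10(5226.2) = 207.98 dB
Step 2: SE = SL - TL - NL + DI - DT = 207.98 - 49 - 88 + 21 - 5 = 86.98

86.98 dB


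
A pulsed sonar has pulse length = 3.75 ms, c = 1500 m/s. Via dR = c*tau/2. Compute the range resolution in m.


dR = c*tau/2 = 1500 * 3.75e-3 / 2 = 2.8125

2.8125 m


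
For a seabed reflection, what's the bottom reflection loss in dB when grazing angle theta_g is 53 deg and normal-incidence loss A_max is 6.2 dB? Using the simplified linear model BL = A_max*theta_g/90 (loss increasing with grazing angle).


BL = A_max * theta_g / 90 = 6.2 * 53 / 90 = 3.65

3.65 dB


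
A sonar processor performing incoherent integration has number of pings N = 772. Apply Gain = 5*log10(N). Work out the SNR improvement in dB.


Gain = 5*log10(772) = 14.44

14.44 dB


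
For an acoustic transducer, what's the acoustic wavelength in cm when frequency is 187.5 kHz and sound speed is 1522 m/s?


0.81 cm


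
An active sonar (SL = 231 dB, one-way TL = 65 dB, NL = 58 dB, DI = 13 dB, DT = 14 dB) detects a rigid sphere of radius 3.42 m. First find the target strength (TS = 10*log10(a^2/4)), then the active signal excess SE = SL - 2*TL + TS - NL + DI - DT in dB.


Step 1: TS = 10*log10(3.42^2/4) = 4.66 dB
Step 2: SE = SL - 2*TL + TS - NL + DI - DT = 231 - 2*65 + (4.66) - 58 + 13 - 14 = 46.66

46.66 dB


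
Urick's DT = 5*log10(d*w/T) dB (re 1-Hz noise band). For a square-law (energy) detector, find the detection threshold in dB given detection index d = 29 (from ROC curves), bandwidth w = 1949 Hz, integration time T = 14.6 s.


DT = 5*log10(d*w/T) = 5*log10(29 * 1949 / 14.6) = 5*log10(3871.3) = 17.94

17.94 dB


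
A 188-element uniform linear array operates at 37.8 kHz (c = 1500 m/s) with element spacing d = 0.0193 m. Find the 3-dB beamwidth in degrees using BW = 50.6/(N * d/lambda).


Step 1: lambda = 1500/37800 = 0.03968 m
Step 2: d/lambda = 0.0193/0.03968 = 0.4864
Step 3: BW = 50.6/(N * d/lambda) = 50.6/(188 * 0.4864) = 0.55

0.55 deg


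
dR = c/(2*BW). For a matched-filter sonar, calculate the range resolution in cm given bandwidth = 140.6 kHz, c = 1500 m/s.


dR = c/(2*BW) = 1500 / (2 * 140.6e3) = 0.0053 m = 0.53 cm

0.53 cm


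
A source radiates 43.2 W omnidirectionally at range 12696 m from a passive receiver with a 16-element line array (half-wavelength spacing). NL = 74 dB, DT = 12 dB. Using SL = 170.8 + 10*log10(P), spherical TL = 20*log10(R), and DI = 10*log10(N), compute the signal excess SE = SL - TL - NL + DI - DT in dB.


Step 1: SL = 170.8 + 10*log10(43.2) = 187.15 dB
Step 2: TL = 20*log10(12696) = 82.07 dB
Step 3: DI = 10*log10(16) = 12.04 dB
Step 4: SE = SL - TL - NL + DI - DT = 187.15 - 82.07 - 74 + 12.04 - 12 = 31.12

31.12 dB


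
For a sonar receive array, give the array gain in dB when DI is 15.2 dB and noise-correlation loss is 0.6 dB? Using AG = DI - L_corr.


AG = DI - L_corr = 15.2 - 0.6 = 14.6

14.6 dB


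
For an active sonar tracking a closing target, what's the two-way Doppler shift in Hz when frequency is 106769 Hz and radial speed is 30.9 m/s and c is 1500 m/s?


4398.88 Hz


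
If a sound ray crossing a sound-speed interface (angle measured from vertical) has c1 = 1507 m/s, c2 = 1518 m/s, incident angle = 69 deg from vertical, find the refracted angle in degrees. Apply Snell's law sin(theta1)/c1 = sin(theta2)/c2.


70.12 deg


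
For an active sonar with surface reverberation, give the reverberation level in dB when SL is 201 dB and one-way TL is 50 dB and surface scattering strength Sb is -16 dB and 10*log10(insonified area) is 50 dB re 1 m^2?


RL = SL - 2*TL + Sb + 10*log10(A) = 201 - 2*50 + (-16) + 50 = 135

135 dB


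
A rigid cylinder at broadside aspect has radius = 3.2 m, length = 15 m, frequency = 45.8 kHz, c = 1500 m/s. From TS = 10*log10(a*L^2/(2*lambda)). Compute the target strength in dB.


40.41 dB


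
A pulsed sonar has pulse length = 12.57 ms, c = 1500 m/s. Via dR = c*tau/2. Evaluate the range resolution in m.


dR = c*tau/2 = 1500 * 12.57e-3 / 2 = 9.4275

9.4275 m


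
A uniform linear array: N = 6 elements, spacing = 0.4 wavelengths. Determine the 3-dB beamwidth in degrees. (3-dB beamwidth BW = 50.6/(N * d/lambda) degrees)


BW = 50.6 / (6 * 0.4) = 50.6 / 2.4 = 21.08

21.08 deg


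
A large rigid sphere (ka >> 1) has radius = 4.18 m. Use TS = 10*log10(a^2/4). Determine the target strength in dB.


6.4 dB


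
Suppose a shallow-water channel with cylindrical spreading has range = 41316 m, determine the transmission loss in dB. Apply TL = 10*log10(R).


46.16 dB


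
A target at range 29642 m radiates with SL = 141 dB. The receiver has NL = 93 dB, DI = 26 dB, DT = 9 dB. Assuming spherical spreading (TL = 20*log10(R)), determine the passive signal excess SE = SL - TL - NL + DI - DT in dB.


Step 1: TL = 20*log10(29642) = 89.44 dB
Step 2: SE = 141 - 89.44 - 93 + 26 - 9 = -24.44

-24.44 dB


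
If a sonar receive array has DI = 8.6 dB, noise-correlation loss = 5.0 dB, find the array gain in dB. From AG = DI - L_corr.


3.6 dB


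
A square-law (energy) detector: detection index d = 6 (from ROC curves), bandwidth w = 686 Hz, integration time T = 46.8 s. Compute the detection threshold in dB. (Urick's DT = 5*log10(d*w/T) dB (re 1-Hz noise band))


DT = 5*log10(d*w/T) = 5*log10(6 * 686 / 46.8) = 5*log10(87.95) = 9.72

9.72 dB


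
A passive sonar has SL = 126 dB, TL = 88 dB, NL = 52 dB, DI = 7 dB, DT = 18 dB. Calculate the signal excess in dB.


-25 dB


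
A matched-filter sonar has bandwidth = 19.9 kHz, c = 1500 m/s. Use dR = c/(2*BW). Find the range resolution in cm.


3.77 cm


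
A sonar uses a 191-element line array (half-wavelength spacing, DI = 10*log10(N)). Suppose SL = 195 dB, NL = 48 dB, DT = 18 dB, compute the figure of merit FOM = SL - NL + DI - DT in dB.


151.81 dB


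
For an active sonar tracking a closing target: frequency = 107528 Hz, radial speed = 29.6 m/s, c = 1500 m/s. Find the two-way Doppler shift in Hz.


4243.77 Hz


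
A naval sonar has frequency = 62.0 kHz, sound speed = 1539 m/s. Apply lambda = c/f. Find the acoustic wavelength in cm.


lambda = c/f = 1539 / 62000 = 0.0248 m = 2.48 cm

2.48 cm


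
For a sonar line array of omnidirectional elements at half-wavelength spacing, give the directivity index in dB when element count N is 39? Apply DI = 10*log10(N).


DI = 10*log10(39) = 15.91

15.91 dB


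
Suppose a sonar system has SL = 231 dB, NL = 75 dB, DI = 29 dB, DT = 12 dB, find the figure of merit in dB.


173 dB


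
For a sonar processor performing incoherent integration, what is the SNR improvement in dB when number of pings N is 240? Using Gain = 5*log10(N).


Gain = 5*log10(240) = 11.9

11.9 dB


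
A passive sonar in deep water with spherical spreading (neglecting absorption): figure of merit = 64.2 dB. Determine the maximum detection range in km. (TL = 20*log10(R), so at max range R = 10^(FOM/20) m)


At max range FOM = TL, so 20*log10(R) = 64.2
R = 10^(64.2/20) = 1621.81 m = 1.62 km

1.62 km


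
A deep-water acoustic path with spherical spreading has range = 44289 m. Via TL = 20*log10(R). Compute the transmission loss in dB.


TL = 20*log10(44289) = 92.93

92.93 dB


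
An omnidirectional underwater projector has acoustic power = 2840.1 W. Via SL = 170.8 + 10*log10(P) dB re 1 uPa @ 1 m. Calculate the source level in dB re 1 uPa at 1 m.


205.33 dB


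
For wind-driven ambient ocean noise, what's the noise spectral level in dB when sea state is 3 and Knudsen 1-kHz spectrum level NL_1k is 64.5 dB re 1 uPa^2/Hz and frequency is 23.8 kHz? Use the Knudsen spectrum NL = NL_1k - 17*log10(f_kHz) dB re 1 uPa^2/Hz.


41.1 dB


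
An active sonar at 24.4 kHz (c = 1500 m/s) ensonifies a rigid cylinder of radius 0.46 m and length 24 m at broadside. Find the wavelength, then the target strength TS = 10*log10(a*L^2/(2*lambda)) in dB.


Step 1: lambda = c/f = 1500/24400 = 0.06148 m
Step 2: TS = 10*log10(a*L^2/(2*lambda)) = 10*log10(0.46*24^2/(2*0.06148)) = 33.33

33.33 dB


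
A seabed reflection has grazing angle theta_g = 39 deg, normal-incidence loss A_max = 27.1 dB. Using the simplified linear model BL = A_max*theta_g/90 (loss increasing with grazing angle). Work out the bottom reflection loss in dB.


11.74 dB


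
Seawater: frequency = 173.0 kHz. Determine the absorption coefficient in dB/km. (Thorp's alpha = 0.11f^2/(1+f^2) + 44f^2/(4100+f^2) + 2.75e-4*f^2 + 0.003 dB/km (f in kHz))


47.042 dB/km


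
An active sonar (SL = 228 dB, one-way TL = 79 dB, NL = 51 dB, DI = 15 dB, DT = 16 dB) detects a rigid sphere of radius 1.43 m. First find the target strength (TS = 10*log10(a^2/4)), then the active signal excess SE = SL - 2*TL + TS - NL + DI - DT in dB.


Step 1: TS = 10*log10(1.43^2/4) = -2.91 dB
Step 2: SE = SL - 2*TL + TS - NL + DI - DT = 228 - 2*79 + (-2.91) - 51 + 15 - 16 = 15.09

15.09 dB


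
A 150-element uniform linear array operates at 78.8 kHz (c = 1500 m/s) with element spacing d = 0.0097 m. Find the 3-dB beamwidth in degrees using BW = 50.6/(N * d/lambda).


Step 1: lambda = 1500/78800 = 0.01904 m
Step 2: d/lambda = 0.0097/0.01904 = 0.5095
Step 3: BW = 50.6/(N * d/lambda) = 50.6/(150 * 0.5095) = 0.66

0.66 deg


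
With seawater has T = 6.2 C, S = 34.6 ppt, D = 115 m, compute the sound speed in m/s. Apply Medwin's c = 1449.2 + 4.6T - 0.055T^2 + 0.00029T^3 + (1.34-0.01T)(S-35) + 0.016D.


1477.0 m/s


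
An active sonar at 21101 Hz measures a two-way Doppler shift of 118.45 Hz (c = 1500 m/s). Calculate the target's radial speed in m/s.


From fd = 2*f*v/c, v = c*fd/(2*f) = 1500 * 118.45 / (2*21101) = 4.21

4.21 m/s


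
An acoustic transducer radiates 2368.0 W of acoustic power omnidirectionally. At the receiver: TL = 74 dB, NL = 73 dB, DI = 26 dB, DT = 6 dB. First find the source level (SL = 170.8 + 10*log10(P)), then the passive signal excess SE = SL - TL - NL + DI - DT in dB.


Step 1: SL = 170.8 + 10*log10(2368.0) = 204.54 dB
Step 2: SE = SL - TL - NL + DI - DT = 204.54 - 74 - 73 + 26 - 6 = 77.54

77.54 dB


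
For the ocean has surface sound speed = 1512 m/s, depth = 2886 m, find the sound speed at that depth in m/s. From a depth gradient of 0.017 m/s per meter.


1561.062 m/s


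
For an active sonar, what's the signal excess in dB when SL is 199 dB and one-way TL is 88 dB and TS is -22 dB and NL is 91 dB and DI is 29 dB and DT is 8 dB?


SE = SL - 2*TL + TS - NL + DI - DT = 199 - 2*88 + (-22) - 91 + 29 - 8 = -69

-69 dB


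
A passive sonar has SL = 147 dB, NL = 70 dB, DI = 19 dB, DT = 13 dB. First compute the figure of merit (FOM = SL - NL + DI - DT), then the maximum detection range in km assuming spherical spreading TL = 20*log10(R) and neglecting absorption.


Step 1: FOM = SL - NL + DI - DT = 147 - 70 + 19 - 13 = 83 dB
Step 2: at max range FOM = TL = 20*log10(R), so R = 10^(83/20) = 14125.38 m = 14.13 km

14.13 km


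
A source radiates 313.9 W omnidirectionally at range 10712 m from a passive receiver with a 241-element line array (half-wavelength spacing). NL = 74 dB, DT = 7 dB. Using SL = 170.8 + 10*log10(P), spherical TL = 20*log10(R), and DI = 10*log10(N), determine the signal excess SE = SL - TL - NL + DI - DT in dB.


Step 1: SL = 170.8 + 10*log10(313.9) = 195.77 dB
Step 2: TL = 20*log10(10712) = 80.6 dB
Step 3: DI = 10*log10(241) = 23.82 dB
Step 4: SE = SL - TL - NL + DI - DT = 195.77 - 80.6 - 74 + 23.82 - 7 = 57.99

57.99 dB


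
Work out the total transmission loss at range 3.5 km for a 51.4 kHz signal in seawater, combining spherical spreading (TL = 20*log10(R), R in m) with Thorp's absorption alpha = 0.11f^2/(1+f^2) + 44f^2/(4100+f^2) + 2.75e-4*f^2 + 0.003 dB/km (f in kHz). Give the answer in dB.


Step 1 (Thorp): alpha = 0.11*2641.96/(1+2641.96) + 44*2641.96/(4100+2641.96) + 2.75e-4*2641.96 + 0.003 = 18.0817 dB/km
Step 2: TL_spread = 20*log10(3500) = 70.88 dB
Step 3: TL_abs = alpha*R = 18.0817 * 3.5 = 63.29 dB
Step 4: TL_total = 70.88 + 63.29 = 134.17

134.17 dB


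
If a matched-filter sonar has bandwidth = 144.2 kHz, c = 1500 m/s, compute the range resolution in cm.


dR = c/(2*BW) = 1500 / (2 * 144.2e3) = 0.0052 m = 0.52 cm

0.52 cm


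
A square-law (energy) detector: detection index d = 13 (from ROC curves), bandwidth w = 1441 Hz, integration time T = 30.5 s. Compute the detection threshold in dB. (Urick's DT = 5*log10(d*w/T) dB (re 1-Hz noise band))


DT = 5*log10(d*w/T) = 5*log10(13 * 1441 / 30.5) = 5*log10(614.2) = 13.94

13.94 dB


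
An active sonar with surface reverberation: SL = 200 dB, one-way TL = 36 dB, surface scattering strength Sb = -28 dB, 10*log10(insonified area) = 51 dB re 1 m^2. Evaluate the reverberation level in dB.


151 dB


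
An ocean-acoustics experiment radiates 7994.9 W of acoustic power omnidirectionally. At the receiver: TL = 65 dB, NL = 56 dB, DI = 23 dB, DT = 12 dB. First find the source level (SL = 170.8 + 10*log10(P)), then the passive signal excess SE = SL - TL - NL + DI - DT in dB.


Step 1: SL = 170.8 + 10*log10(7994.9) = 209.83 dB
Step 2: SE = SL - TL - NL + DI - DT = 209.83 - 65 - 56 + 23 - 12 = 99.83

99.83 dB


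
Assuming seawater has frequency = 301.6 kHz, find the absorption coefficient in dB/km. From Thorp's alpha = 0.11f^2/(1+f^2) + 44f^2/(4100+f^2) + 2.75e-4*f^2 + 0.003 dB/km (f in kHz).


f^2 = 90962.56
alpha = 0.11*90962.56/(1+90962.56) + 44*90962.56/(4100+90962.56) + 2.75e-4*90962.56 + 0.003 = 67.23

67.23 dB/km


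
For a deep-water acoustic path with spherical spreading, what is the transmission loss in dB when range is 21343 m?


TL = 20*log10(21343) = 86.59

86.59 dB


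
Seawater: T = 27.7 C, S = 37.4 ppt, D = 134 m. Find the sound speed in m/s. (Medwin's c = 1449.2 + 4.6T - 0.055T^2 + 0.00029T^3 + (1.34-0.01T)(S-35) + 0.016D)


1545.28 m/s


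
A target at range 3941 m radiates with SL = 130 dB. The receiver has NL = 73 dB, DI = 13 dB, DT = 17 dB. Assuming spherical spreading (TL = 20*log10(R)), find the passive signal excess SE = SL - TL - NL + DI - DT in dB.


Step 1: TL = 20*log10(3941) = 71.91 dB
Step 2: SE = 130 - 71.91 - 73 + 13 - 17 = -18.91

-18.91 dB


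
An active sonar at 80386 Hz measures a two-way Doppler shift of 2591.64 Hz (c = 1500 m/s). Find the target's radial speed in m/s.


24.18 m/s


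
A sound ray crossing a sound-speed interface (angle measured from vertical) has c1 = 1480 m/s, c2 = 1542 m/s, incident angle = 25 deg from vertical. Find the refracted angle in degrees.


sin(theta2) = (c2/c1)*sin(theta1) = (1542/1480)*sin(25 deg) = 0.44032
theta2 = arcsin(0.44032) = 26.12

26.12 deg


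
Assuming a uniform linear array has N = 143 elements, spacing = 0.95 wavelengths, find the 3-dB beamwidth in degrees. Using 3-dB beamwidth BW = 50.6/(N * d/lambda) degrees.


BW = 50.6 / (143 * 0.95) = 50.6 / 135.85 = 0.37

0.37 deg


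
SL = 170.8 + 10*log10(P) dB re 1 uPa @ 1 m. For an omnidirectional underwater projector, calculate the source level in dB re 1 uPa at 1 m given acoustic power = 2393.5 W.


SL = 170.8 + 10*log10(2393.5) = 170.8 + 33.79 = 204.59

204.59 dB


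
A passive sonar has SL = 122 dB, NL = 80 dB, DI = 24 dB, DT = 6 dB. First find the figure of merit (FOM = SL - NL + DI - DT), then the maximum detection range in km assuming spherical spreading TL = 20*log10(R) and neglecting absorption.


Step 1: FOM = SL - NL + DI - DT = 122 - 80 + 24 - 6 = 60 dB
Step 2: at max range FOM = TL = 20*log10(R), so R = 10^(60/20) = 1000.0 m = 1.0 km

1.0 km


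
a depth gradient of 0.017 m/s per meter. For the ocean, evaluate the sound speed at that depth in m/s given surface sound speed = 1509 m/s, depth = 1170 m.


1528.89 m/s


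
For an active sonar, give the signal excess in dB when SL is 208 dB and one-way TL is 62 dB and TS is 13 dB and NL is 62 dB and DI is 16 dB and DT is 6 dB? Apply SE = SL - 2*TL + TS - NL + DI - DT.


SE = SL - 2*TL + TS - NL + DI - DT = 208 - 2*62 + (13) - 62 + 16 - 6 = 45

45 dB


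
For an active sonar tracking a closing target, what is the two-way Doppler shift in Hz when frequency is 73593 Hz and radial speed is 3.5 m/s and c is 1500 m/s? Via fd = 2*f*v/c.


fd = 2*f*v/c = 2 * 73593 * 3.5 / 1500 = 343.43

343.43 Hz


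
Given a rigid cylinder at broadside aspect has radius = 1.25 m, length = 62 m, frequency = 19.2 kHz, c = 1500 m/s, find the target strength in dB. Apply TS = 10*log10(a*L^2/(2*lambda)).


lambda = 1500/19200 = 0.07812 m
TS = 10*log10(1.25*62^2/(2*0.07812)) = 44.88

44.88 dB


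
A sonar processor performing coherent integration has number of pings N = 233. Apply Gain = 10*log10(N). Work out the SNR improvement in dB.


Gain = 10*log10(233) = 23.67

23.67 dB


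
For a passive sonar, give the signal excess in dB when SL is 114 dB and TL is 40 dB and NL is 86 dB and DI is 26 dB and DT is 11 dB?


SE = SL - TL - NL + DI - DT = 114 - 40 - 86 + 26 - 11 = 3

3 dB


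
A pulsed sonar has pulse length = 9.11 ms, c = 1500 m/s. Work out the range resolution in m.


dR = c*tau/2 = 1500 * 9.11e-3 / 2 = 6.8325

6.8325 m


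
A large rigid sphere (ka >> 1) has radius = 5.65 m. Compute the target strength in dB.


9.02 dB


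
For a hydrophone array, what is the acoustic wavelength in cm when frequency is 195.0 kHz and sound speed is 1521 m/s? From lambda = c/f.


lambda = c/f = 1521 / 195000 = 0.0078 m = 0.78 cm

0.78 cm


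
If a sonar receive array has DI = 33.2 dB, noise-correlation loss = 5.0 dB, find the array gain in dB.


AG = DI - L_corr = 33.2 - 5.0 = 28.2

28.2 dB


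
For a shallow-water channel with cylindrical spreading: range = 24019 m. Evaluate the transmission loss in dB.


TL = 10*log10(24019) = 43.81

43.81 dB


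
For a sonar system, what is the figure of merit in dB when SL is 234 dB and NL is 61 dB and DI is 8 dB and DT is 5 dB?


FOM = SL - NL + DI - DT = 234 - 61 + 8 - 5 = 176

176 dB


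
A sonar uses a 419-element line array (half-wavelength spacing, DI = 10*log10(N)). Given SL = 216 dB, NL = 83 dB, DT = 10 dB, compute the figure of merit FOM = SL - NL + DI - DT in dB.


Step 1: DI = 10*log10(419) = 26.22 dB
Step 2: FOM = SL - NL + DI - DT = 216 - 83 + 26.22 - 10 = 149.22

149.22 dB


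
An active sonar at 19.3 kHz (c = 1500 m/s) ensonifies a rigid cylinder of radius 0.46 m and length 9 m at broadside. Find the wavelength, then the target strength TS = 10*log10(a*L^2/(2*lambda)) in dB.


Step 1: lambda = c/f = 1500/19300 = 0.07772 m
Step 2: TS = 10*log10(a*L^2/(2*lambda)) = 10*log10(0.46*9^2/(2*0.07772)) = 23.8

23.8 dB


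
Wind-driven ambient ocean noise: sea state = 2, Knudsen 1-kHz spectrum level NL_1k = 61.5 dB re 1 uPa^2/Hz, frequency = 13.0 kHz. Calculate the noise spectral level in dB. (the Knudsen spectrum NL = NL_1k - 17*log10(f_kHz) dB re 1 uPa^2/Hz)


42.56 dB


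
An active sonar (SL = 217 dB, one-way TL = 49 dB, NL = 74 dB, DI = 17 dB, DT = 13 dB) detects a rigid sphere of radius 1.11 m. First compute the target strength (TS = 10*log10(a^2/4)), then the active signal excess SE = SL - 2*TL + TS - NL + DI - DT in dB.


Step 1: TS = 10*log10(1.11^2/4) = -5.11 dB
Step 2: SE = SL - 2*TL + TS - NL + DI - DT = 217 - 2*49 + (-5.11) - 74 + 17 - 13 = 43.89

43.89 dB


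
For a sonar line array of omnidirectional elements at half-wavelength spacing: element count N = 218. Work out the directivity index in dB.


DI = 10*log10(218) = 23.38

23.38 dB


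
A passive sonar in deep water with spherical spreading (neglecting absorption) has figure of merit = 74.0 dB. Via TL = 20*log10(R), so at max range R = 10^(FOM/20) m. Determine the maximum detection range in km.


At max range FOM = TL, so 20*log10(R) = 74.0
R = 10^(74.0/20) = 5011.87 m = 5.01 km

5.01 km


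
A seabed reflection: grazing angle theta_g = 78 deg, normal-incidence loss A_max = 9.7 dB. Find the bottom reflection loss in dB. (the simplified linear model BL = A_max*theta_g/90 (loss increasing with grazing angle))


BL = A_max * theta_g / 90 = 9.7 * 78 / 90 = 8.41

8.41 dB


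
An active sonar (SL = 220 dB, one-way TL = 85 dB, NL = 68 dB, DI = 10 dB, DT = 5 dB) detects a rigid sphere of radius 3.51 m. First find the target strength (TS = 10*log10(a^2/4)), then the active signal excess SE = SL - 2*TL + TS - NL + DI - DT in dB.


Step 1: TS = 10*log10(3.51^2/4) = 4.89 dB
Step 2: SE = SL - 2*TL + TS - NL + DI - DT = 220 - 2*85 + (4.89) - 68 + 10 - 5 = -8.11

-8.11 dB


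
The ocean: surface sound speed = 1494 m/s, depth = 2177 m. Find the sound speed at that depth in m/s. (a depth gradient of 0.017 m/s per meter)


1531.009 m/s


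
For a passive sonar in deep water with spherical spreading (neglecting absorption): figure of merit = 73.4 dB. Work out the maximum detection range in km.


At max range FOM = TL, so 20*log10(R) = 73.4
R = 10^(73.4/20) = 4677.35 m = 4.68 km

4.68 km


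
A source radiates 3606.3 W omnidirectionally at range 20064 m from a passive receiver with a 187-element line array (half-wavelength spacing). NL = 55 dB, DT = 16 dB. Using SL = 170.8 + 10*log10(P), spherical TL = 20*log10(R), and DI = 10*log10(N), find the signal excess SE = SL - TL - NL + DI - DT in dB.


Step 1: SL = 170.8 + 10*log10(3606.3) = 206.37 dB
Step 2: TL = 20*log10(20064) = 86.05 dB
Step 3: DI = 10*log10(187) = 22.72 dB
Step 4: SE = SL - TL - NL + DI - DT = 206.37 - 86.05 - 55 + 22.72 - 16 = 72.04

72.04 dB


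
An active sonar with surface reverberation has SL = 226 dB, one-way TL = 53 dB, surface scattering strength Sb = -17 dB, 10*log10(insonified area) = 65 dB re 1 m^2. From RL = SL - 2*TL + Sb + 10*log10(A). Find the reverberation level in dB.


168 dB


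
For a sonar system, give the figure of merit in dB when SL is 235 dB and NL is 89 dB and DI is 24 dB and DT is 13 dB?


157 dB


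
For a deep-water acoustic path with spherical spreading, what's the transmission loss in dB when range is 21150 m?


86.51 dB


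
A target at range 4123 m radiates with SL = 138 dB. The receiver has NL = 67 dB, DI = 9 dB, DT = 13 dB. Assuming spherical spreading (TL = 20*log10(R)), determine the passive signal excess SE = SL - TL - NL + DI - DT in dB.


-5.3 dB


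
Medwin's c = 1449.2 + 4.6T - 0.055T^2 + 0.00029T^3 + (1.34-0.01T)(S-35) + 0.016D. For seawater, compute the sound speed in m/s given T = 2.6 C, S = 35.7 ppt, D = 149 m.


c = 1449.2 + 4.6*2.6 - 0.055*2.6^2 + 0.00029*2.6^3 + (1.34 - 0.01*2.6)*(35.7 - 35) + 0.016*149 = 1464.1

1464.1 m/s


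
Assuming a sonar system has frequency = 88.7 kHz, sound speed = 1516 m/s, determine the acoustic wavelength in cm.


1.71 cm


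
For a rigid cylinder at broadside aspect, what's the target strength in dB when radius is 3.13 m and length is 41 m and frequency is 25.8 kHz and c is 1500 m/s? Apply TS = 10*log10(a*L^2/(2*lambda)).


lambda = 1500/25800 = 0.05814 m
TS = 10*log10(3.13*41^2/(2*0.05814)) = 46.56

46.56 dB


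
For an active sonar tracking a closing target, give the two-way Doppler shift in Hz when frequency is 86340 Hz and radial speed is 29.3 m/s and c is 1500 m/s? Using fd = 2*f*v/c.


3373.02 Hz


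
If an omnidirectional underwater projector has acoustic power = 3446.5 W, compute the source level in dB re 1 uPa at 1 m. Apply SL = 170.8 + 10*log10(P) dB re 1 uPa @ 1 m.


SL = 170.8 + 10*log10(3446.5) = 170.8 + 35.37 = 206.17

206.17 dB


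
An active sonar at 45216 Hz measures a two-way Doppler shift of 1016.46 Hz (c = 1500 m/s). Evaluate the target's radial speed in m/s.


16.86 m/s


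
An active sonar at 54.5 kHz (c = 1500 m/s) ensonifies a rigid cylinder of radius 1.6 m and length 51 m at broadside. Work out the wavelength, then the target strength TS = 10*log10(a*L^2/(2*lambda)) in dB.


Step 1: lambda = c/f = 1500/54500 = 0.02752 m
Step 2: TS = 10*log10(a*L^2/(2*lambda)) = 10*log10(1.6*51^2/(2*0.02752)) = 48.79

48.79 dB


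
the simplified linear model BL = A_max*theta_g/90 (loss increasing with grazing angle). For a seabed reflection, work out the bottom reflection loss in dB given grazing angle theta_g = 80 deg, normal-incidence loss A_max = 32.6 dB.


28.98 dB


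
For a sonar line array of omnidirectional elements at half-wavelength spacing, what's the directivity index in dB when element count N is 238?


23.77 dB


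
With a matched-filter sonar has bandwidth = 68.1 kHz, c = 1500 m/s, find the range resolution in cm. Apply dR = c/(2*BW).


dR = c/(2*BW) = 1500 / (2 * 68.1e3) = 0.011 m = 1.1 cm

1.1 cm


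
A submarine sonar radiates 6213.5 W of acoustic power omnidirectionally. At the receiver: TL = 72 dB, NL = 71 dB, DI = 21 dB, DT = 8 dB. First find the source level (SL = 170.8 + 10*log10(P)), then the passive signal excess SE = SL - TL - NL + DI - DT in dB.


Step 1: SL = 170.8 + 10*log10(6213.5) = 208.73 dB
Step 2: SE = SL - TL - NL + DI - DT = 208.73 - 72 - 71 + 21 - 8 = 78.73

78.73 dB


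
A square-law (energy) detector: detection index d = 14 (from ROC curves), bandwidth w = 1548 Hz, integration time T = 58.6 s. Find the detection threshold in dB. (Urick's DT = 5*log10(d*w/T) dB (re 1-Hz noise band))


DT = 5*log10(d*w/T) = 5*log10(14 * 1548 / 58.6) = 5*log10(369.83) = 12.84

12.84 dB


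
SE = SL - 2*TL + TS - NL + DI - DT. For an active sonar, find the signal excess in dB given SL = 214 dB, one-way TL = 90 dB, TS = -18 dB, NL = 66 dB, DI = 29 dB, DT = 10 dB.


SE = SL - 2*TL + TS - NL + DI - DT = 214 - 2*90 + (-18) - 66 + 29 - 10 = -31

-31 dB


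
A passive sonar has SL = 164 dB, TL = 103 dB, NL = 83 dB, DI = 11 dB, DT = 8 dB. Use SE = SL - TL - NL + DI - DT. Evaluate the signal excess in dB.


SE = SL - TL - NL + DI - DT = 164 - 103 - 83 + 11 - 8 = -19

-19 dB


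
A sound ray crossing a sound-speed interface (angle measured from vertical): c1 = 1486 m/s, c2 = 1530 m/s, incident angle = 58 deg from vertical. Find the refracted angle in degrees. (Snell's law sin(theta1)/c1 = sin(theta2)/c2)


sin(theta2) = (c2/c1)*sin(theta1) = (1530/1486)*sin(58 deg) = 0.87316
theta2 = arcsin(0.87316) = 60.83

60.83 deg


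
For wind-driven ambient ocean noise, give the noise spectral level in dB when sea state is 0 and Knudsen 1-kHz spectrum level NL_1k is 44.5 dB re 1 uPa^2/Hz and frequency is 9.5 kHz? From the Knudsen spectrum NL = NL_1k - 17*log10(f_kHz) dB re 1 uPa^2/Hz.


NL = NL_1k - 17*log10(f_kHz) = 44.5 - 17*log10(9.5) = 44.5 - (16.62) = 27.88

27.88 dB


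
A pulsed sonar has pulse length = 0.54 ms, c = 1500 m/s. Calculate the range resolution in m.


dR = c*tau/2 = 1500 * 0.54e-3 / 2 = 0.405

0.405 m


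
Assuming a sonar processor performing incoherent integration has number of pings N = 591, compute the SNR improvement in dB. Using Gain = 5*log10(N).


Gain = 5*log10(591) = 13.86

13.86 dB


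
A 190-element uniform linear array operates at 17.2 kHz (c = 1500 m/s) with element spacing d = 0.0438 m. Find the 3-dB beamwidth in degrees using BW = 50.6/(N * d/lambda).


Step 1: lambda = 1500/17200 = 0.08721 m
Step 2: d/lambda = 0.0438/0.08721 = 0.5022
Step 3: BW = 50.6/(N * d/lambda) = 50.6/(190 * 0.5022) = 0.53

0.53 deg


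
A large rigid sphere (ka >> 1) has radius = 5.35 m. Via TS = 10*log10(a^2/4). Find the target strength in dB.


TS = 10*log10(5.35^2 / 4) = 10*log10(7.155625) = 8.55

8.55 dB


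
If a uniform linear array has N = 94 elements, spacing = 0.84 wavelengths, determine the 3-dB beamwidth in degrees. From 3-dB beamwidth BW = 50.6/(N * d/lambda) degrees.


BW = 50.6 / (94 * 0.84) = 50.6 / 78.96 = 0.64

0.64 deg


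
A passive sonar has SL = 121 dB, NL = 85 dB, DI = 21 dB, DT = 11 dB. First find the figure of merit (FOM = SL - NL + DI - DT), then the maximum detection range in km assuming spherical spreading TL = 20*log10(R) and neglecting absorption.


Step 1: FOM = SL - NL + DI - DT = 121 - 85 + 21 - 11 = 46 dB
Step 2: at max range FOM = TL = 20*log10(R), so R = 10^(46/20) = 199.53 m = 0.2 km

0.2 km


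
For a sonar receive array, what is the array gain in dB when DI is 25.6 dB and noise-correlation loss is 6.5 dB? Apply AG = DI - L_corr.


AG = DI - L_corr = 25.6 - 6.5 = 19.1

19.1 dB


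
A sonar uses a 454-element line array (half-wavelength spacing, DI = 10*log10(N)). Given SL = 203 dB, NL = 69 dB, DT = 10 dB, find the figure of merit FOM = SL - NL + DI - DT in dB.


150.57 dB


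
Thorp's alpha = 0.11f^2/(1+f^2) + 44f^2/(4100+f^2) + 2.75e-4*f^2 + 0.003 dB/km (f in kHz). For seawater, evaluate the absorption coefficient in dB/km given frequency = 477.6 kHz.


106.064 dB/km


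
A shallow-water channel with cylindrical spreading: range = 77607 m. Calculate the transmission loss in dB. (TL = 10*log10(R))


TL = 10*log10(77607) = 48.9

48.9 dB


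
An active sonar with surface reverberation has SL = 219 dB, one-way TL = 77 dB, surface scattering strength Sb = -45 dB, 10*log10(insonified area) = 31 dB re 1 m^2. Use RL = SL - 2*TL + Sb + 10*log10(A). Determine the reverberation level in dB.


RL = SL - 2*TL + Sb + 10*log10(A) = 219 - 2*77 + (-45) + 31 = 51

51 dB


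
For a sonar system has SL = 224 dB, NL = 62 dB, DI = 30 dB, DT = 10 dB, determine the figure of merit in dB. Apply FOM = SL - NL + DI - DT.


FOM = SL - NL + DI - DT = 224 - 62 + 30 - 10 = 182

182 dB


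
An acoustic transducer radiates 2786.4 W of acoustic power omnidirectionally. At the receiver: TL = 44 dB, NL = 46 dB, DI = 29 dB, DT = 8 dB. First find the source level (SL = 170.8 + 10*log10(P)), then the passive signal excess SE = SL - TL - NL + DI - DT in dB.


Step 1: SL = 170.8 + 10*log10(2786.4) = 205.25 dB
Step 2: SE = SL - TL - NL + DI - DT = 205.25 - 44 - 46 + 29 - 8 = 136.25

136.25 dB


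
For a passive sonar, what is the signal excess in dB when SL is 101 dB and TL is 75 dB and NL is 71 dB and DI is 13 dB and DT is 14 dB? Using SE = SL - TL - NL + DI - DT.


SE = SL - TL - NL + DI - DT = 101 - 75 - 71 + 13 - 14 = -46

-46 dB


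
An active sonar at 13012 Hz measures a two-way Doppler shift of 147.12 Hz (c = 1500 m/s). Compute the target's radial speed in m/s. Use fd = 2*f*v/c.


From fd = 2*f*v/c, v = c*fd/(2*f) = 1500 * 147.12 / (2*13012) = 8.48

8.48 m/s


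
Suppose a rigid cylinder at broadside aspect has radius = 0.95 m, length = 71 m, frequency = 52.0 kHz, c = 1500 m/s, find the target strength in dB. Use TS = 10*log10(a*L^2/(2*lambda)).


49.19 dB


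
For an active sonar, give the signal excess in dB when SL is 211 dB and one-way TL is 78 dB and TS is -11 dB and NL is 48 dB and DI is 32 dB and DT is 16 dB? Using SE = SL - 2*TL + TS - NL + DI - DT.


SE = SL - 2*TL + TS - NL + DI - DT = 211 - 2*78 + (-11) - 48 + 32 - 16 = 12

12 dB


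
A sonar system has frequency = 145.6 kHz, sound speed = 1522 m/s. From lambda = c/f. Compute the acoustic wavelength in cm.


lambda = c/f = 1522 / 145600 = 0.0105 m = 1.05 cm

1.05 cm


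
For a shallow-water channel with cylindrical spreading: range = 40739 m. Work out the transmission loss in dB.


TL = 10*log10(40739) = 46.1

46.1 dB


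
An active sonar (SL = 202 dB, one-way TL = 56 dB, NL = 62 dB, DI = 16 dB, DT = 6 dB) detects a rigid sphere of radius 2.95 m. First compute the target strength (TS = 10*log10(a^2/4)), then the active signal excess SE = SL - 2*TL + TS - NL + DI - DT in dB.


Step 1: TS = 10*log10(2.95^2/4) = 3.38 dB
Step 2: SE = SL - 2*TL + TS - NL + DI - DT = 202 - 2*56 + (3.38) - 62 + 16 - 6 = 41.38

41.38 dB


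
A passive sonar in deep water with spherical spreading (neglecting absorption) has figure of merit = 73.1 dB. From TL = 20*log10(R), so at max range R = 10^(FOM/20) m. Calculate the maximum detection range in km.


At max range FOM = TL, so 20*log10(R) = 73.1
R = 10^(73.1/20) = 4518.56 m = 4.52 km

4.52 km


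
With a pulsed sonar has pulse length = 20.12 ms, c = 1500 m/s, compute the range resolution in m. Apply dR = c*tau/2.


dR = c*tau/2 = 1500 * 20.12e-3 / 2 = 15.09

15.09 m


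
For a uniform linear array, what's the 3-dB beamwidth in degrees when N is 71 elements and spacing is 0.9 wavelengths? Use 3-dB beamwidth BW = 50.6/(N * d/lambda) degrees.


BW = 50.6 / (71 * 0.9) = 50.6 / 63.9 = 0.79

0.79 deg


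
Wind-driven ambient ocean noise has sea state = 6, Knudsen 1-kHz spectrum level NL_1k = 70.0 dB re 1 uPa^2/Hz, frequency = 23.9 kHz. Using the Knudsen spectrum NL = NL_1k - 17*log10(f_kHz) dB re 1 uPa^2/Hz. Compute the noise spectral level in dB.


NL = NL_1k - 17*log10(f_kHz) = 70.0 - 17*log10(23.9) = 70.0 - (23.43) = 46.57

46.57 dB
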